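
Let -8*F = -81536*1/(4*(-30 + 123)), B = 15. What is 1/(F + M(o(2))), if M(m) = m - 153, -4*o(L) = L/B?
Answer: -310/38947 ≈ -0.0079595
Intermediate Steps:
o(L) = -L/60 (o(L) = -L/(4*15) = -L/60)
M(m) = -153 + m
F = 2548/93 (F = -(-10192)/((-30 + 123)*4) = -(-10192)/(93*4) = -(-10192)/372 = -⅛*(-20384/93) = 2548/93 ≈ 27.398)
1/(F + M(o(2))) = 1/(2548/93 + (-153 - 1/60*2)) = 1/(2548/93 + (-153 - 1/30)) = 1/(2548/93 - 4591/30) = 1/(-38947/310) = -310/38947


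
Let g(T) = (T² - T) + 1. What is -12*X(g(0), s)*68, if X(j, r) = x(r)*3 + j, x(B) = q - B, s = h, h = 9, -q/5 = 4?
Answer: 70176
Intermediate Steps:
q = -20 (q = -5*4 = -20)
g(T) = 1 + T² - T
s = 9
x(B) = -20 - B
X(j, r) = -60 + j - 3*r (X(j, r) = (-20 - r)*3 + j = (-60 - 3*r) + j = -60 + j - 3*r)
-12*X(g(0), s)*68 = -12*(-60 + (1 + 0² - 1*0) - 3*9)*68 = -12*(-60 + (1 + 0 + 0) - 27)*68 = -12*(-60 + 1 - 27)*68 = -12*(-86)*68 = 1032*68 = 70176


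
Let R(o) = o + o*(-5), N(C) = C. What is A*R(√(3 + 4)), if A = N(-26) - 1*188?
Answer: 856*√7 ≈ 2264.8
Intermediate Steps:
R(o) = -4*o (R(o) = o - 5*o = -4*o)
A = -214 (A = -26 - 1*188 = -26 - 188 = -214)
A*R(√(3 + 4)) = -(-856)*√(3 + 4) = -(-856)*√7 = 856*√7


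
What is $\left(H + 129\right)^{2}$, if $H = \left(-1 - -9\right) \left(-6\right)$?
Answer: $6561$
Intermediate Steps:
$H = -48$ ($H = \left(-1 + 9\right) \left(-6\right) = 8 \left(-6\right) = -48$)
$\left(H + 129\right)^{2} = \left(-48 + 129\right)^{2} = 81^{2} = 6561$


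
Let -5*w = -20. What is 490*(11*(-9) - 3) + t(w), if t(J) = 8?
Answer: -49972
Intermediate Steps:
w = 4 (w = -⅕*(-20) = 4)
490*(11*(-9) - 3) + t(w) = 490*(11*(-9) - 3) + 8 = 490*(-99 - 3) + 8 = 490*(-102) + 8 = -49980 + 8 = -49972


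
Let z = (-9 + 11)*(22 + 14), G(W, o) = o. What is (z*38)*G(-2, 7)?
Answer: 19152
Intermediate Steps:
z = 72 (z = 2*36 = 72)
(z*38)*G(-2, 7) = (72*38)*7 = 2736*7 = 19152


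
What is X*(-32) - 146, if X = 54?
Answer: -1874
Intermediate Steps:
X*(-32) - 146 = 54*(-32) - 146 = -1728 - 146 = -1874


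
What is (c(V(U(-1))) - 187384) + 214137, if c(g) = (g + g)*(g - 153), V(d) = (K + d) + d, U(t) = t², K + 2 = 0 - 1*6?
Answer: 28661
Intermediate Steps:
K = -8 (K = -2 + (0 - 1*6) = -2 + (0 - 6) = -2 - 6 = -8)
V(d) = -8 + 2*d (V(d) = (-8 + d) + d = -8 + 2*d)
c(g) = 2*g*(-153 + g) (c(g) = (2*g)*(-153 + g) = 2*g*(-153 + g))
(c(V(U(-1))) - 187384) + 214137 = (2*(-8 + 2*(-1)²)*(-153 + (-8 + 2*(-1)²)) - 187384) + 214137 = (2*(-8 + 2*1)*(-153 + (-8 + 2*1)) - 187384) + 214137 = (2*(-8 + 2)*(-153 + (-8 + 2)) - 187384) + 214137 = (2*(-6)*(-153 - 6) - 187384) + 214137 = (2*(-6)*(-159) - 187384) + 214137 = (1908 - 187384) + 214137 = -185476 + 214137 = 28661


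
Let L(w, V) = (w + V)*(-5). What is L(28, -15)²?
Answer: 4225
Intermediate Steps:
L(w, V) = -5*V - 5*w (L(w, V) = (V + w)*(-5) = -5*V - 5*w)
L(28, -15)² = (-5*(-15) - 5*28)² = (75 - 140)² = (-65)² = 4225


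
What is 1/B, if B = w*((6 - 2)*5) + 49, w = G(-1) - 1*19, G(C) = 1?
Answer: -1/311 ≈ -0.0032154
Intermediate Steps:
w = -18 (w = 1 - 1*19 = 1 - 19 = -18)
B = -311 (B = -18*(6 - 2)*5 + 49 = -72*5 + 49 = -18*20 + 49 = -360 + 49 = -311)
1/B = 1/(-311) = -1/311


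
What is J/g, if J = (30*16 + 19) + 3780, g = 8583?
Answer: 4279/8583 ≈ 0.49854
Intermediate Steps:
J = 4279 (J = (480 + 19) + 3780 = 499 + 3780 = 4279)
J/g = 4279/8583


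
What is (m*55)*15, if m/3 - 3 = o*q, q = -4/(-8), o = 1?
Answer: 17325/2 ≈ 8662.5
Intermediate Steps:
q = 1/2 (q = -4*(-1/8) = 1/2 ≈ 0.50000)
m = 21/2 (m = 9 + 3*(1*(1/2)) = 9 + 3*(1/2) = 9 + 3/2 = 21/2 ≈ 10.500)
(m*55)*15 = ((21/2)*55)*15 = (1155/2)*15 = 17325/2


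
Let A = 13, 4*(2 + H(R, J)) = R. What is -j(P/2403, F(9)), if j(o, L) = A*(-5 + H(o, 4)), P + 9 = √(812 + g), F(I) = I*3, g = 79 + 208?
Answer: 97201/1068 - 13*√1099/9612 ≈ 90.967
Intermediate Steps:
H(R, J) = -2 + R/4
g = 287
F(I) = 3*I
P = -9 + √1099 (P = -9 + √(812 + 287) = -9 + √1099 ≈ 24.151)
j(o, L) = -91 + 13*o/4 (j(o, L) = 13*(-5 + (-2 + o/4)) = 13*(-7 + o/4) = -91 + 13*o/4)
-j(P/2403, F(9)) = -(-91 + 13*((-9 + √1099)/2403)/4) = -(-91 + 13*((-9 + √1099)*(1/2403))/4) = -(-91 + 13*(-1/267 + √1099/2403)/4) = -(-91 + (-13/1068 + 13*√1099/9612)) = -(-97201/1068 + 13*√1099/9612) = 97201/1068 - 13*√1099/9612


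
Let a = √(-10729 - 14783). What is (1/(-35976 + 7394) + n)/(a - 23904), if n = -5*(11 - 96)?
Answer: -6049379802/340260807077 - 12147349*I*√6378/8166259369848 ≈ -0.017779 - 0.0001188*I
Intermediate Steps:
a = 2*I*√6378 (a = √(-25512) = 2*I*√6378 ≈ 159.72*I)
n = 425 (n = -5*(-85) = 425)
(1/(-35976 + 7394) + n)/(a - 23904) = (1/(-35976 + 7394) + 425)/(2*I*√6378 - 23904) = (1/(-28582) + 425)/(-23904 + 2*I*√6378) = (-1/28582 + 425)/(-23904 + 2*I*√6378) = 12147349/(28582*(-23904 + 2*I*√6378))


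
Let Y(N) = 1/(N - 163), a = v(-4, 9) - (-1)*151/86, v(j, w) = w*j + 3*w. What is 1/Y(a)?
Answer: -14641/86 ≈ -170.24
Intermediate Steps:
v(j, w) = 3*w + j*w (v(j, w) = j*w + 3*w = 3*w + j*w)
a = -623/86 (a = 9*(3 - 4) - (-1)*151/86 = 9*(-1) - (-1)*151*(1/86) = -9 - (-1)*151/86 = -9 - 1*(-151/86) = -9 + 151/86 = -623/86 ≈ -7.2442)
Y(N) = 1/(-163 + N)
1/Y(a) = 1/(1/(-163 - 623/86)) = 1/(1/(-14641/86)) = 1/(-86/14641) = -14641/86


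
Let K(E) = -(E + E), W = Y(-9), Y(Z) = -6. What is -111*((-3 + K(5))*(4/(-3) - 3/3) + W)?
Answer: -2701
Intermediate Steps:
W = -6
K(E) = -2*E
-111*((-3 + K(5))*(4/(-3) - 3/3) + W) = -111*((-3 - 2*5)*(4/(-3) - 3/3) - 6) = -111*((-3 - 10)*(4*(-1/3) - 3*1/3) - 6) = -111*(-13*(-4/3 - 1) - 6) = -111*(-13*(-7/3) - 6) = -111*(91/3 - 6) = -111*73/3 = -2701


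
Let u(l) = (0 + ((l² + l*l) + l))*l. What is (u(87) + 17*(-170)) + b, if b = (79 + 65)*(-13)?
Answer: 1319813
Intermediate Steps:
b = -1872 (b = 144*(-13) = -1872)
u(l) = l*(l + 2*l²) (u(l) = (0 + ((l² + l²) + l))*l = (0 + (2*l² + l))*l = (0 + (l + 2*l²))*l = (l + 2*l²)*l = l*(l + 2*l²))
(u(87) + 17*(-170)) + b = (87²*(1 + 2*87) + 17*(-170)) - 1872 = (7569*(1 + 174) - 2890) - 1872 = (7569*175 - 2890) - 1872 = (1324575 - 2890) - 1872 = 1321685 - 1872 = 1319813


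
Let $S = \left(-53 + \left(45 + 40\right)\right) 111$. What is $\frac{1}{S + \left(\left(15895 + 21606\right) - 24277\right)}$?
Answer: $\frac{1}{16776} \approx 5.9609 \cdot 10^{-5}$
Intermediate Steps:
$S = 3552$ ($S = \left(-53 + 85\right) 111 = 32 \cdot 111 = 3552$)
$\frac{1}{S + \left(\left(15895 + 21606\right) - 24277\right)} = \frac{1}{3552 + \left(\left(15895 + 21606\right) - 24277\right)} = \frac{1}{3552 + \left(37501 - 24277\right)} = \frac{1}{3552 + 13224} = \frac{1}{16776}$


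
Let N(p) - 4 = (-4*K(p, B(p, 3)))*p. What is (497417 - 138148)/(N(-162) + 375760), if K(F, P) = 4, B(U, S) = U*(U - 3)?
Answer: 359269/378356 ≈ 0.94955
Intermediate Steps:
B(U, S) = U*(-3 + U)
N(p) = 4 - 16*p (N(p) = 4 + (-4*4)*p = 4 - 16*p)
(497417 - 138148)/(N(-162) + 375760) = (497417 - 138148)/((4 - 16*(-162)) + 375760) = 359269/((4 + 2592) + 375760) = 359269/(2596 + 375760) = 359269/378356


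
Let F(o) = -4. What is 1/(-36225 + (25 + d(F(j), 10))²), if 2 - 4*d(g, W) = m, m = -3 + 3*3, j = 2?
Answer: -1/35649 ≈ -2.8051e-5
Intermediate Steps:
m = 6 (m = -3 + 9 = 6)
d(g, W) = -1 (d(g, W) = ½ - ¼*6 = ½ - 3/2 = -1)
1/(-36225 + (25 + d(F(j), 10))²) = 1/(-36225 + (25 - 1)²) = 1/(-36225 + 24²) = 1/(-36225 + 576) = 1/(-35649) = -1/35649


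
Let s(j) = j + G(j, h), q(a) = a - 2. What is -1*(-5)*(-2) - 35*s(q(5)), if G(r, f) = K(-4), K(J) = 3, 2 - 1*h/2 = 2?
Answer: -220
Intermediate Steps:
q(a) = -2 + a
h = 0 (h = 4 - 2*2 = 4 - 4 = 0)
G(r, f) = 3
s(j) = 3 + j (s(j) = j + 3 = 3 + j)
-1*(-5)*(-2) - 35*s(q(5)) = -1*(-5)*(-2) - 35*(3 + (-2 + 5)) = 5*(-2) - 35*(3 + 3) = -10 - 35*6 = -10 - 210 = -220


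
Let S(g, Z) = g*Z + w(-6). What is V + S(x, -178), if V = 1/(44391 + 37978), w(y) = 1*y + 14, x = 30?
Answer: -439191507/82369 ≈ -5332.0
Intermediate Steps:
w(y) = 14 + y (w(y) = y + 14 = 14 + y)
V = 1/82369 ≈ 1.2140e-5
S(g, Z) = 8 + Z*g (S(g, Z) = g*Z + (14 - 6) = Z*g + 8 = 8 + Z*g)
V + S(x, -178) = 1/82369 + (8 - 178*30) = 1/82369 + (8 - 5340) = 1/82369 - 5332 = -439191507/82369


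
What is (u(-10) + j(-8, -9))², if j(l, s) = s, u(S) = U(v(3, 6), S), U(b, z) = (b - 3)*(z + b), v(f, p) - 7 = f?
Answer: 81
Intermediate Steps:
v(f, p) = 7 + f
U(b, z) = (-3 + b)*(b + z)
u(S) = 70 + 7*S (u(S) = (7 + 3)² - 3*(7 + 3) - 3*S + (7 + 3)*S = 10² - 3*10 - 3*S + 10*S = 100 - 30 - 3*S + 10*S = 70 + 7*S)
(u(-10) + j(-8, -9))² = ((70 + 7*(-10)) - 9)² = ((70 - 70) - 9)² = (0 - 9)² = (-9)² = 81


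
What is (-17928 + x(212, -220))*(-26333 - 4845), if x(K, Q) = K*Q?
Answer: 2013101104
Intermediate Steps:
(-17928 + x(212, -220))*(-26333 - 4845) = (-17928 + 212*(-220))*(-26333 - 4845) = (-17928 - 46640)*(-31178) = -64568*(-31178) = 2013101104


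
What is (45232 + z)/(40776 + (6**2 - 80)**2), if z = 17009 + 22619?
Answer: 21215/10678 ≈ 1.9868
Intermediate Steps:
z = 39628
(45232 + z)/(40776 + (6**2 - 80)**2) = (45232 + 39628)/(40776 + (6**2 - 80)**2) = 84860/(40776 + (36 - 80)**2) = 84860/(40776 + (-44)**2) = 84860/(40776 + 1936) = 84860/42712 = 84860*(1/42712) = 21215/10678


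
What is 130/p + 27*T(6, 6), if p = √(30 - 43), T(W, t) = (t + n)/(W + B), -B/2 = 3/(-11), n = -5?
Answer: 33/8 - 10*I*√13 ≈ 4.125 - 36.056*I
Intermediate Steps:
B = 6/11 (B = -6/(-11) = -6*(-1)/11 = -2*(-3/11) = 6/11 ≈ 0.54545)
T(W, t) = (-5 + t)/(6/11 + W) (T(W, t) = (t - 5)/(W + 6/11) = (-5 + t)/(6/11 + W))
p = I*√13 (p = √(-13) = I*√13 ≈ 3.6056*I)
130/p + 27*T(6, 6) = 130/((I*√13)) + 27*(11*(-5 + 6)/(6 + 11*6)) = 130*(-I*√13/13) + 27*(11*1/(6 + 66)) = -10*I*√13 + 27*(11*1/72) = -10*I*√13 + 27*(11*(1/72)*1) = -10*I*√13 + 27*(11/72) = -10*I*√13 + 33/8 = 33/8 - 10*I*√13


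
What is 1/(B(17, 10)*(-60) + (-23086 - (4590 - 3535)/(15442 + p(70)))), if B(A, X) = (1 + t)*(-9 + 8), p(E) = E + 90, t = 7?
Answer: -15602/352699867 ≈ -4.4236e-5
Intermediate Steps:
p(E) = 90 + E
B(A, X) = -8 (B(A, X) = (1 + 7)*(-9 + 8) = 8*(-1) = -8)
1/(B(17, 10)*(-60) + (-23086 - (4590 - 3535)/(15442 + p(70)))) = 1/(-8*(-60) + (-23086 - (4590 - 3535)/(15442 + (90 + 70)))) = 1/(480 + (-23086 - 1055/(15442 + 160))) = 1/(480 + (-23086 - 1055/15602)) = 1/(480 - 360188827/15602) = 1/(-352699867/15602) = -15602/352699867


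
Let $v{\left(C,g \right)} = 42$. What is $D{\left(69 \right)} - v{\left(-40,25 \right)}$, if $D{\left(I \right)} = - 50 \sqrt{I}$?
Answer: $-42 - 50 \sqrt{69} \approx -457.33$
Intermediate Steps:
$D{\left(69 \right)} - v{\left(-40,25 \right)} = - 50 \sqrt{69} - 42 = -42 - 50 \sqrt{69}$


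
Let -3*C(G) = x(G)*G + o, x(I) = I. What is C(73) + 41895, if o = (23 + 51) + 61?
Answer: 120221/3 ≈ 40074.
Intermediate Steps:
o = 135 (o = 74 + 61 = 135)
C(G) = -45 - G**2/3 (C(G) = -(G*G + 135)/3 = -(G**2 + 135)/3 = -(135 + G**2)/3 = -45 - G**2/3)
C(73) + 41895 = (-45 - 1/3*73**2) + 41895 = (-45 - 1/3*5329) + 41895 = (-45 - 5329/3) + 41895 = -5464/3 + 41895 = 120221/3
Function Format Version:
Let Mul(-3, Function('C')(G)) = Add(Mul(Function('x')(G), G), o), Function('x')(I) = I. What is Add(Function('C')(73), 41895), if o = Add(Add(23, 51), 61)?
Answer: Rational(120221, 3) ≈ 40074.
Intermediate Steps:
o = 135 (o = Add(74, 61) = 135)
Function('C')(G) = Add(-45, Mul(Rational(-1, 3), Pow(G, 2))) (Function('C')(G) = Mul(Rational(-1, 3), Add(Mul(G, G), 135)) = Mul(Rational(-1, 3), Add(Pow(G, 2), 135)) = Mul(Rational(-1, 3), Add(135, Pow(G, 2))) = Add(-45, Mul(Rational(-1, 3), Pow(G, 2))))
Add(Function('C')(73), 41895) = Add(Add(-45, Mul(Rational(-1, 3), Pow(73, 2))), 41895) = Add(Add(-45, Mul(Rational(-1, 3), 5329)), 41895) = Add(Add(-45, Rational(-5329, 3)), 41895) = Add(Rational(-5464, 3), 41895) = Rational(120221, 3)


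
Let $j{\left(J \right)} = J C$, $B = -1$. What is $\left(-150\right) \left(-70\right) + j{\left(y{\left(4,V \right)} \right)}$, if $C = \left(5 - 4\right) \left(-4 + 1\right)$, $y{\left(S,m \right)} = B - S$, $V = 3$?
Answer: $10515$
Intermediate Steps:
$y{\left(S,m \right)} = -1 - S$
$C = -3$ ($C = 1 \left(-3\right) = -3$)
$j{\left(J \right)} = - 3 J$ ($j{\left(J \right)} = J \left(-3\right) = - 3 J$)
$\left(-150\right) \left(-70\right) + j{\left(y{\left(4,V \right)} \right)} = \left(-150\right) \left(-70\right) - 3 \left(-1 - 4\right) = 10500 - 3 \left(-1 - 4\right) = 10500 - -15 = 10500 + 15 = 10515$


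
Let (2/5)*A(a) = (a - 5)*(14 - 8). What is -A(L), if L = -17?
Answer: 330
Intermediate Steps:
A(a) = -75 + 15*a (A(a) = 5*((a - 5)*(14 - 8))/2 = 5*((-5 + a)*6)/2 = 5*(-30 + 6*a)/2 = -75 + 15*a)
-A(L) = -(-75 + 15*(-17)) = -(-75 - 255) = -1*(-330) = 330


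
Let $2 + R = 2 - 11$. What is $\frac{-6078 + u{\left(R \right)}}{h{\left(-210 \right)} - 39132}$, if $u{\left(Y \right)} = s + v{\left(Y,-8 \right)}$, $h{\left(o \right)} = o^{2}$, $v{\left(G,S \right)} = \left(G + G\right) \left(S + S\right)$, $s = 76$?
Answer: $- \frac{2825}{2484} \approx -1.1373$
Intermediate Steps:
$v{\left(G,S \right)} = 4 G S$ ($v{\left(G,S \right)} = 2 G 2 S = 4 G S$)
$R = -11$ ($R = -2 + \left(2 - 11\right) = -2 - 9 = -11$)
$u{\left(Y \right)} = 76 - 32 Y$ ($u{\left(Y \right)} = 76 + 4 Y \left(-8\right) = 76 - 32 Y$)
$\frac{-6078 + u{\left(R \right)}}{h{\left(-210 \right)} - 39132} = \frac{-6078 + \left(76 - -352\right)}{\left(-210\right)^{2} - 39132} = \frac{-6078 + \left(76 + 352\right)}{44100 - 39132} = \frac{-6078 + 428}{4968} = \left(-5650\right) \frac{1}{4968} = - \frac{2825}{2484}$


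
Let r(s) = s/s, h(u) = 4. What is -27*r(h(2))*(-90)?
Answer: 2430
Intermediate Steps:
r(s) = 1
-27*r(h(2))*(-90) = -27*1*(-90) = -27*(-90) = 2430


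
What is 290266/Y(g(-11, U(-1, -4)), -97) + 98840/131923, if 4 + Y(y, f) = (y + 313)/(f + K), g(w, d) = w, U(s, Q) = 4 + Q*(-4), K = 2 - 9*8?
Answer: -3197397649353/63982655 ≈ -49973.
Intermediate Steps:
K = -70 (K = 2 - 72 = -70)
U(s, Q) = 4 - 4*Q
Y(y, f) = -4 + (313 + y)/(-70 + f) (Y(y, f) = -4 + (y + 313)/(f - 70) = -4 + (313 + y)/(-70 + f))
290266/Y(g(-11, U(-1, -4)), -97) + 98840/131923 = 290266/(((593 - 11 - 4*(-97))/(-70 - 97))) + 98840/131923 = 290266/(((593 - 11 + 388)/(-167))) + 98840*(1/131923) = 290266/((-1/167*970)) + 98840/131923 = 290266/(-970/167) + 98840/131923 = 290266*(-167/970) + 98840/131923 = -24237211/485 + 98840/131923 = -3197397649353/63982655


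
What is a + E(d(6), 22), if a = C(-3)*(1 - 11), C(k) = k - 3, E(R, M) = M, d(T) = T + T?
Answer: 82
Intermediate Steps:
d(T) = 2*T
C(k) = -3 + k
a = 60 (a = (-3 - 3)*(1 - 11) = -6*(-10) = 60)
a + E(d(6), 22) = 60 + 22 = 82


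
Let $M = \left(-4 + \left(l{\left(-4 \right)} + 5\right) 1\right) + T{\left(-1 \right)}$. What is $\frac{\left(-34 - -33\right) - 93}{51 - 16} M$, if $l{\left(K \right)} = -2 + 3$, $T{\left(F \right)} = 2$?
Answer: $- \frac{376}{35} \approx -10.743$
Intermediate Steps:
$l{\left(K \right)} = 1$
$M = 4$ ($M = \left(-4 + \left(1 + 5\right) 1\right) + 2 = \left(-4 + 6 \cdot 1\right) + 2 = \left(-4 + 6\right) + 2 = 2 + 2 = 4$)
$\frac{\left(-34 - -33\right) - 93}{51 - 16} M = \frac{\left(-34 - -33\right) - 93}{51 - 16} \cdot 4 = \frac{\left(-34 + 33\right) - 93}{35} \cdot 4 = \left(-1 - 93\right) \frac{1}{35} \cdot 4 = \left(-94\right) \frac{1}{35} \cdot 4 = \left(- \frac{94}{35}\right) 4 = - \frac{376}{35}$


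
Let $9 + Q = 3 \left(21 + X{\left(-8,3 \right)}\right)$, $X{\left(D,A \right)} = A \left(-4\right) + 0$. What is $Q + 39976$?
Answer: $39994$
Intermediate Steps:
$X{\left(D,A \right)} = - 4 A$ ($X{\left(D,A \right)} = - 4 A + 0 = - 4 A$)
$Q = 18$ ($Q = -9 + 3 \left(21 - 12\right) = -9 + 3 \cdot 9 = -9 + 27 = 18$)
$Q + 39976 = 18 + 39976 = 39994$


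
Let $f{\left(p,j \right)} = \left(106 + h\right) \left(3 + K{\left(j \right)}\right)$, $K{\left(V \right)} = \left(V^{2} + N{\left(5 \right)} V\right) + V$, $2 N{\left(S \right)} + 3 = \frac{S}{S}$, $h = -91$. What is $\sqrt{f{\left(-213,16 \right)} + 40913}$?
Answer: $\sqrt{44798} \approx 211.66$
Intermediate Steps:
$N{\left(S \right)} = -1$ ($N{\left(S \right)} = - \frac{3}{2} + \frac{S \frac{1}{S}}{2} = - \frac{3}{2} + \frac{1}{2} \cdot 1 = - \frac{3}{2} + \frac{1}{2} = -1$)
$K{\left(V \right)} = V^{2}$ ($K{\left(V \right)} = \left(V^{2} - V\right) + V = V^{2}$)
$f{\left(p,j \right)} = 45 + 15 j^{2}$ ($f{\left(p,j \right)} = \left(106 - 91\right) \left(3 + j^{2}\right) = 15 \left(3 + j^{2}\right) = 45 + 15 j^{2}$)
$\sqrt{f{\left(-213,16 \right)} + 40913} = \sqrt{\left(45 + 15 \cdot 16^{2}\right) + 40913} = \sqrt{\left(45 + 15 \cdot 256\right) + 40913} = \sqrt{\left(45 + 3840\right) + 40913} = \sqrt{3885 + 40913} = \sqrt{44798}$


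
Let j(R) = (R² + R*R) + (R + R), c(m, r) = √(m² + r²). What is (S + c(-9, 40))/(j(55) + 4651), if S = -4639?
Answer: -242/569 ≈ -0.42531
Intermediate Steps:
j(R) = 2*R + 2*R² (j(R) = (R² + R²) + 2*R = 2*R² + 2*R = 2*R + 2*R²)
(S + c(-9, 40))/(j(55) + 4651) = (-4639 + √((-9)² + 40²))/(2*55*(1 + 55) + 4651) = (-4639 + √(81 + 1600))/(2*55*56 + 4651) = (-4639 + √1681)/(6160 + 4651) = (-4639 + 41)/10811 = -4598*1/10811 = -242/569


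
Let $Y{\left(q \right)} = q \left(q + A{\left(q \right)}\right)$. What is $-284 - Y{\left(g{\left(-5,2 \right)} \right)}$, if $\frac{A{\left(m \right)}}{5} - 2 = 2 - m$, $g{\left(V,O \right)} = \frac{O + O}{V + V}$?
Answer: $- \frac{6884}{25} \approx -275.36$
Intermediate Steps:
$g{\left(V,O \right)} = \frac{O}{V}$ ($g{\left(V,O \right)} = \frac{2 O}{2 V} = 2 O \frac{1}{2 V} = \frac{O}{V}$)
$A{\left(m \right)} = 20 - 5 m$ ($A{\left(m \right)} = 10 + 5 \left(2 - m\right) = 10 - \left(-10 + 5 m\right) = 20 - 5 m$)
$Y{\left(q \right)} = q \left(20 - 4 q\right)$ ($Y{\left(q \right)} = q \left(q - \left(-20 + 5 q\right)\right) = q \left(20 - 4 q\right)$)
$-284 - Y{\left(g{\left(-5,2 \right)} \right)} = -284 - 4 \frac{2}{-5} \left(5 - \frac{2}{-5}\right) = -284 - 4 \cdot 2 \left(- \frac{1}{5}\right) \left(5 - 2 \left(- \frac{1}{5}\right)\right) = -284 - 4 \left(- \frac{2}{5}\right) \left(5 - - \frac{2}{5}\right) = -284 - 4 \left(- \frac{2}{5}\right) \left(5 + \frac{2}{5}\right) = -284 - 4 \left(- \frac{2}{5}\right) \frac{27}{5} = -284 - - \frac{216}{25} = -284 + \frac{216}{25} = - \frac{6884}{25}$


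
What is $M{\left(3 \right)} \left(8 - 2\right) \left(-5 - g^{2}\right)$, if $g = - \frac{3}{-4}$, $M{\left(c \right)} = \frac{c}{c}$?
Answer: $- \frac{267}{8} \approx -33.375$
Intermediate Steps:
$M{\left(c \right)} = 1$
$g = \frac{3}{4}$ ($g = \left(-3\right) \left(- \frac{1}{4}\right) = \frac{3}{4} \approx 0.75$)
$M{\left(3 \right)} \left(8 - 2\right) \left(-5 - g^{2}\right) = 1 \left(8 - 2\right) \left(-5 - \left(\frac{3}{4}\right)^{2}\right) = 1 \cdot 6 \left(-5 - \frac{9}{16}\right) = 6 \left(-5 - \frac{9}{16}\right) = 6 \left(- \frac{89}{16}\right) = - \frac{267}{8}$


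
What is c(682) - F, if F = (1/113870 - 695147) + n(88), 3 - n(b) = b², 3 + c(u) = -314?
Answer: 80001759769/113870 ≈ 7.0257e+5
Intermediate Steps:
c(u) = -317 (c(u) = -3 - 314 = -317)
n(b) = 3 - b²
F = -80037856559/113870 (F = (1/113870 - 695147) + (3 - 1*88²) = (1/113870 - 695147) + (3 - 1*7744) = -79156388889/113870 + (3 - 7744) = -79156388889/113870 - 7741 = -80037856559/113870 ≈ -7.0289e+5)
c(682) - F = -317 - 1*(-80037856559/113870) = -317 + 80037856559/113870 = 80001759769/113870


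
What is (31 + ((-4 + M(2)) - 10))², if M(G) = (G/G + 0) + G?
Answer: 400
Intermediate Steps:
M(G) = 1 + G (M(G) = (1 + 0) + G = 1 + G)
(31 + ((-4 + M(2)) - 10))² = (31 + ((-4 + (1 + 2)) - 10))² = (31 + ((-4 + 3) - 10))² = (31 + (-1 - 10))² = (31 - 11)² = 20² = 400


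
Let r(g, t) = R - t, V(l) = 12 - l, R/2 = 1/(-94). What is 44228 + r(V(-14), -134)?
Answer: 2085013/47 ≈ 44362.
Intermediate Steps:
R = -1/47 (R = 2/(-94) = 2*(-1/94) = -1/47 ≈ -0.021277)
r(g, t) = -1/47 - t
44228 + r(V(-14), -134) = 44228 + (-1/47 - 1*(-134)) = 44228 + (-1/47 + 134) = 44228 + 6297/47 = 2085013/47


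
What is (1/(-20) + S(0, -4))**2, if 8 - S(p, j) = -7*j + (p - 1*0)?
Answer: 160801/400 ≈ 402.00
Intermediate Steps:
S(p, j) = 8 - p + 7*j (S(p, j) = 8 - (-7*j + (p - 1*0)) = 8 - (-7*j + (p + 0)) = 8 - (-7*j + p) = 8 - (p - 7*j) = 8 + (-p + 7*j) = 8 - p + 7*j)
(1/(-20) + S(0, -4))**2 = (1/(-20) + (8 - 1*0 + 7*(-4)))**2 = (-1/20 + (8 + 0 - 28))**2 = (-1/20 - 20)**2 = (-401/20)**2 = 160801/400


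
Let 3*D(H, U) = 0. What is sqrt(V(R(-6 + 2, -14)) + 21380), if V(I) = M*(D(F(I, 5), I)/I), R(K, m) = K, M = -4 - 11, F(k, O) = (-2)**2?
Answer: 2*sqrt(5345) ≈ 146.22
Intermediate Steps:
F(k, O) = 4
D(H, U) = 0 (D(H, U) = (1/3)*0 = 0)
M = -15
V(I) = 0 (V(I) = -0/I = -15*0 = 0)
sqrt(V(R(-6 + 2, -14)) + 21380) = sqrt(0 + 21380) = sqrt(21380) = 2*sqrt(5345)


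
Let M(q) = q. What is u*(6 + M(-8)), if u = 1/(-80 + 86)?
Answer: -1/3 ≈ -0.33333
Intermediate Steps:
u = 1/6 ≈ 0.16667
u*(6 + M(-8)) = (6 - 8)/6 = (1/6)*(-2) = -1/3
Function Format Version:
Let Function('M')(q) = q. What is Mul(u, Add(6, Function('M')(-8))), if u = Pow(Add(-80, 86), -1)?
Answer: Rational(-1, 3) ≈ -0.33333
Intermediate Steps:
u = Rational(1, 6) (u = Pow(6, -1) = Rational(1, 6) ≈ 0.16667)
Mul(u, Add(6, Function('M')(-8))) = Mul(Rational(1, 6), Add(6, -8)) = Mul(Rational(1, 6), -2) = Rational(-1, 3)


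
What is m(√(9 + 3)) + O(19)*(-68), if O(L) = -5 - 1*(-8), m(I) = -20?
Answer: -224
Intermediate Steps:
O(L) = 3 (O(L) = -5 + 8 = 3)
m(√(9 + 3)) + O(19)*(-68) = -20 + 3*(-68) = -20 - 204 = -224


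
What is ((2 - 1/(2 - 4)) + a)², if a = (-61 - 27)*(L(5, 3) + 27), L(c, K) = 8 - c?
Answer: 27825625/4 ≈ 6.9564e+6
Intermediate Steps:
a = -2640 (a = (-61 - 27)*((8 - 1*5) + 27) = -88*((8 - 5) + 27) = -88*(3 + 27) = -88*30 = -2640)
((2 - 1/(2 - 4)) + a)² = ((2 - 1/(2 - 4)) - 2640)² = ((2 - 1/(-2)) - 2640)² = ((2 - ½*(-1)) - 2640)² = ((2 + ½) - 2640)² = (5/2 - 2640)² = (-5275/2)² = 27825625/4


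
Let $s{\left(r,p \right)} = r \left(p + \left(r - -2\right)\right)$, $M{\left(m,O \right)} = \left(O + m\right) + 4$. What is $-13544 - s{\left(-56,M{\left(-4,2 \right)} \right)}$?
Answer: $-16456$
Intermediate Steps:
$M{\left(m,O \right)} = 4 + O + m$
$s{\left(r,p \right)} = r \left(2 + p + r\right)$ ($s{\left(r,p \right)} = r \left(p + \left(r + 2\right)\right) = r \left(p + \left(2 + r\right)\right) = r \left(2 + p + r\right)$)
$-13544 - s{\left(-56,M{\left(-4,2 \right)} \right)} = -13544 - - 56 \left(2 + \left(4 + 2 - 4\right) - 56\right) = -13544 - - 56 \left(2 + 2 - 56\right) = -13544 - \left(-56\right) \left(-52\right) = -13544 - 2912 = -16456$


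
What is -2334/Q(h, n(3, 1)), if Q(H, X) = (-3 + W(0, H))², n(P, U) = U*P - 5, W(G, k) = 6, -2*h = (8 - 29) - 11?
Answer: -778/3 ≈ -259.33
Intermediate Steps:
h = 16 (h = -((8 - 29) - 11)/2 = -(-21 - 11)/2 = -½*(-32) = 16)
n(P, U) = -5 + P*U (n(P, U) = P*U - 5 = -5 + P*U)
Q(H, X) = 9 (Q(H, X) = (-3 + 6)² = 3² = 9)
-2334/Q(h, n(3, 1)) = -2334/9 = -2334*⅑ = -778/3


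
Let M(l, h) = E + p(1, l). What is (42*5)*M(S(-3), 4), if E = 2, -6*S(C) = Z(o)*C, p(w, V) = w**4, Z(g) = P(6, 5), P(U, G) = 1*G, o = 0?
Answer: 630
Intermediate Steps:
P(U, G) = G
Z(g) = 5
S(C) = -5*C/6
M(l, h) = 3 (M(l, h) = 2 + 1**4 = 2 + 1 = 3)
(42*5)*M(S(-3), 4) = (42*5)*3 = 210*3 = 630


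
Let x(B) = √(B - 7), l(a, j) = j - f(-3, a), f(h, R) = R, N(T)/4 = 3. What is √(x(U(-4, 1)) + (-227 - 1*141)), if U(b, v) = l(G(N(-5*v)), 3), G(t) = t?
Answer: 2*√(-92 + I) ≈ 0.10426 + 19.184*I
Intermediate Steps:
N(T) = 12 (N(T) = 4*3 = 12)
l(a, j) = j - a
U(b, v) = -9 (U(b, v) = 3 - 1*12 = 3 - 12 = -9)
x(B) = √(-7 + B)
√(x(U(-4, 1)) + (-227 - 1*141)) = √(√(-7 - 9) + (-227 - 1*141)) = √(√(-16) + (-227 - 141)) = √(4*I - 368) = √(-368 + 4*I)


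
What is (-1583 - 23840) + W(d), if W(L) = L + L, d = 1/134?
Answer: -1703340/67 ≈ -25423.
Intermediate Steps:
d = 1/134 ≈ 0.0074627
W(L) = 2*L
(-1583 - 23840) + W(d) = (-1583 - 23840) + 2*(1/134) = -25423 + 1/67 = -1703340/67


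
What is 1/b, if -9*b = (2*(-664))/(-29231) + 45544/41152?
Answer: -1353278376/173243315 ≈ -7.8114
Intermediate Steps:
b = -173243315/1353278376 (b = -((2*(-664))/(-29231) + 45544/41152)/9 = -(-1328*(-1/29231) + 45544*(1/41152))/9 = -(1328/29231 + 5693/5144)/9 = -⅑*173243315/150364264 = -173243315/1353278376 ≈ -0.12802)
1/b = 1/(-173243315/1353278376) = -1353278376/173243315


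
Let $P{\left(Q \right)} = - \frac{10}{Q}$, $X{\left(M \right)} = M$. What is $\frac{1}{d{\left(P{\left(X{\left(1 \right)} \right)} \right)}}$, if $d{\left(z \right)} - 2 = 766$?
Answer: $\frac{1}{768} \approx 0.0013021$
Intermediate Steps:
$d{\left(z \right)} = 768$ ($d{\left(z \right)} = 2 + 766 = 768$)
$\frac{1}{d{\left(P{\left(X{\left(1 \right)} \right)} \right)}} = \frac{1}{768}$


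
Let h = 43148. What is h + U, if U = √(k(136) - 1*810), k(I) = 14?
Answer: 43148 + 2*I*√199 ≈ 43148.0 + 28.213*I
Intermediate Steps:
U = 2*I*√199 (U = √(14 - 1*810) = √(14 - 810) = √(-796) = 2*I*√199 ≈ 28.213*I)
h + U = 43148 + 2*I*√199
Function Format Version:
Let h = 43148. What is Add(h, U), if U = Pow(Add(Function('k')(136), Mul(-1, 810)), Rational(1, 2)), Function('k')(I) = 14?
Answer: Add(43148, Mul(2, I, Pow(199, Rational(1, 2)))) ≈ Add(43148., Mul(28.213, I))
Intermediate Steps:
U = Mul(2, I, Pow(199, Rational(1, 2))) (U = Pow(Add(14, Mul(-1, 810)), Rational(1, 2)) = Pow(Add(14, -810), Rational(1, 2)) = Pow(-796, Rational(1, 2)) = Mul(2, I, Pow(199, Rational(1, 2))) ≈ Mul(28.213, I))
Add(h, U) = Add(43148, Mul(2, I, Pow(199, Rational(1, 2))))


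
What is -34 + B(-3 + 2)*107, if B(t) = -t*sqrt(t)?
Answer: -34 + 107*I ≈ -34.0 + 107.0*I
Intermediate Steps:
B(t) = -t**(3/2)
-34 + B(-3 + 2)*107 = -34 - (-3 + 2)**(3/2)*107 = -34 - (-1)**(3/2)*107 = -34 - (-1)*I*107 = -34 + I*107 = -34 + 107*I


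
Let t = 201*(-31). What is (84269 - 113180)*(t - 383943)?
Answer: 11280320514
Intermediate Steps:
t = -6231
(84269 - 113180)*(t - 383943) = (84269 - 113180)*(-6231 - 383943) = -28911*(-390174) = 11280320514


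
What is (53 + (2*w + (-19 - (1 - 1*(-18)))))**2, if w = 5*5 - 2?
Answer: 3721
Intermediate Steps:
w = 23 (w = 25 - 2 = 23)
(53 + (2*w + (-19 - (1 - 1*(-18)))))**2 = (53 + (2*23 + (-19 - (1 - 1*(-18)))))**2 = (53 + (46 + (-19 - (1 + 18))))**2 = (53 + (46 + (-19 - 1*19)))**2 = (53 + (46 + (-19 - 19)))**2 = (53 + (46 - 38))**2 = (53 + 8)**2 = 61**2 = 3721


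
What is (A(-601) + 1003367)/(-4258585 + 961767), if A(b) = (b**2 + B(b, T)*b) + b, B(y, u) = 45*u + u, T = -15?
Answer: -1778657/3296818 ≈ -0.53951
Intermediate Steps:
B(y, u) = 46*u
A(b) = b**2 - 689*b (A(b) = (b**2 + (46*(-15))*b) + b = (b**2 - 690*b) + b = b**2 - 689*b)
(A(-601) + 1003367)/(-4258585 + 961767) = (-601*(-689 - 601) + 1003367)/(-4258585 + 961767) = (-601*(-1290) + 1003367)/(-3296818) = (775290 + 1003367)*(-1/3296818) = 1778657*(-1/3296818) = -1778657/3296818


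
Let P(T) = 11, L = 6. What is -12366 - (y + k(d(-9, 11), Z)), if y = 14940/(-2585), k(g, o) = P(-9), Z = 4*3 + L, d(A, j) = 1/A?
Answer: -6395921/517 ≈ -12371.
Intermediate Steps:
d(A, j) = 1/A
Z = 18 (Z = 4*3 + 6 = 12 + 6 = 18)
k(g, o) = 11
y = -2988/517 (y = 14940*(-1/2585) = -2988/517 ≈ -5.7795)
-12366 - (y + k(d(-9, 11), Z)) = -12366 - (-2988/517 + 11) = -12366 - 1*2699/517 = -12366 - 2699/517 = -6395921/517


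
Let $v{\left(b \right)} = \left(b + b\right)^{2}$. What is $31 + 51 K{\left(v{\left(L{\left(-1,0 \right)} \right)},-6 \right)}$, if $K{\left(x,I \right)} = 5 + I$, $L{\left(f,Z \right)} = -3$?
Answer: $-20$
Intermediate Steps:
$v{\left(b \right)} = 4 b^{2}$ ($v{\left(b \right)} = \left(2 b\right)^{2} = 4 b^{2}$)
$31 + 51 K{\left(v{\left(L{\left(-1,0 \right)} \right)},-6 \right)} = 31 + 51 \left(5 - 6\right) = 31 + 51 \left(-1\right) = 31 - 51 = -20$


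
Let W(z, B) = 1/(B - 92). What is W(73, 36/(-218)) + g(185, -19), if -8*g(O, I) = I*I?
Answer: -1813739/40184 ≈ -45.136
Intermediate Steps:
g(O, I) = -I**2/8 (g(O, I) = -I*I/8 = -I**2/8)
W(z, B) = 1/(-92 + B)
W(73, 36/(-218)) + g(185, -19) = 1/(-92 + 36/(-218)) - 1/8*(-19)**2 = 1/(-92 + 36*(-1/218)) - 1/8*361 = 1/(-92 - 18/109) - 361/8 = 1/(-10046/109) - 361/8 = -109/10046 - 361/8 = -1813739/40184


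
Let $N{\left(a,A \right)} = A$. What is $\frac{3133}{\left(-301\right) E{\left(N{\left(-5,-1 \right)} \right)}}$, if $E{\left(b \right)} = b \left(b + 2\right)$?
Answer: $\frac{3133}{301} \approx 10.409$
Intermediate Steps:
$E{\left(b \right)} = b \left(2 + b\right)$
$\frac{3133}{\left(-301\right) E{\left(N{\left(-5,-1 \right)} \right)}} = \frac{3133}{\left(-301\right) \left(- (2 - 1)\right)} = \frac{3133}{\left(-301\right) \left(\left(-1\right) 1\right)} = \frac{3133}{\left(-301\right) \left(-1\right)} = \frac{3133}{301}$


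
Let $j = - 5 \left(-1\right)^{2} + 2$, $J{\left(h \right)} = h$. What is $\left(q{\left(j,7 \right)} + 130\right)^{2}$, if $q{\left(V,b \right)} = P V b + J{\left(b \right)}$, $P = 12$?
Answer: $13225$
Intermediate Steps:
$j = -3$ ($j = \left(-5\right) 1 + 2 = -5 + 2 = -3$)
$q{\left(V,b \right)} = b + 12 V b$ ($q{\left(V,b \right)} = 12 V b + b = b + 12 V b$)
$\left(q{\left(j,7 \right)} + 130\right)^{2} = \left(7 \left(1 + 12 \left(-3\right)\right) + 130\right)^{2} = \left(7 \left(1 - 36\right) + 130\right)^{2} = \left(7 \left(-35\right) + 130\right)^{2} = \left(-245 + 130\right)^{2} = \left(-115\right)^{2} = 13225$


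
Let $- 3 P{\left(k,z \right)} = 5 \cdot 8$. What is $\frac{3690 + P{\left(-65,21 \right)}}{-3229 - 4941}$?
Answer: $- \frac{1103}{2451} \approx -0.45002$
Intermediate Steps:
$P{\left(k,z \right)} = - \frac{40}{3}$ ($P{\left(k,z \right)} = - \frac{5 \cdot 8}{3} = \left(- \frac{1}{3}\right) 40 = - \frac{40}{3}$)
$\frac{3690 + P{\left(-65,21 \right)}}{-3229 - 4941} = \frac{3690 - \frac{40}{3}}{-3229 - 4941} = \frac{11030}{3 \left(-8170\right)} = \frac{11030}{3} \left(- \frac{1}{8170}\right) = - \frac{1103}{2451}$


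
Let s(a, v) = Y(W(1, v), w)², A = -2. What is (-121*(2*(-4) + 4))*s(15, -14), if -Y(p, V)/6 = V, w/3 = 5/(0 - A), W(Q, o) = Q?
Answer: 980100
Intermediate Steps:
w = 15/2 (w = 3*(5/(0 - 1*(-2))) = 3*(5/(0 + 2)) = 3*(5/2) = 15/2 ≈ 7.5000)
Y(p, V) = -6*V
s(a, v) = 2025 (s(a, v) = (-6*15/2)² = (-45)² = 2025)
(-121*(2*(-4) + 4))*s(15, -14) = -121*(2*(-4) + 4)*2025 = -121*(-8 + 4)*2025 = -121*(-4)*2025 = 484*2025 = 980100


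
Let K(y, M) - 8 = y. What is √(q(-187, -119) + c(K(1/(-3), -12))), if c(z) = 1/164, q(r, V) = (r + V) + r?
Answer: I*√3314891/82 ≈ 22.203*I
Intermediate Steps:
K(y, M) = 8 + y
q(r, V) = V + 2*r (q(r, V) = (V + r) + r = V + 2*r)
c(z) = 1/164
√(q(-187, -119) + c(K(1/(-3), -12))) = √((-119 + 2*(-187)) + 1/164) = √((-119 - 374) + 1/164) = √(-493 + 1/164) = √(-80851/164) = I*√3314891/82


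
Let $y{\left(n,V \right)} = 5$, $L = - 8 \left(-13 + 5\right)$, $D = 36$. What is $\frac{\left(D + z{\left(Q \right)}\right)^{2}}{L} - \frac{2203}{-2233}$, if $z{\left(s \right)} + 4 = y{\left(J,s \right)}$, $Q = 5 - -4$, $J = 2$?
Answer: $\frac{3197969}{142912} \approx 22.377$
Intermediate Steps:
$L = 64$ ($L = \left(-8\right) \left(-8\right) = 64$)
$Q = 9$ ($Q = 5 + 4 = 9$)
$z{\left(s \right)} = 1$ ($z{\left(s \right)} = -4 + 5 = 1$)
$\frac{\left(D + z{\left(Q \right)}\right)^{2}}{L} - \frac{2203}{-2233} = \frac{\left(36 + 1\right)^{2}}{64} - \frac{2203}{-2233} = 37^{2} \cdot \frac{1}{64} - - \frac{2203}{2233} = 1369 \cdot \frac{1}{64} + \frac{2203}{2233} = \frac{1369}{64} + \frac{2203}{2233} = \frac{3197969}{142912}$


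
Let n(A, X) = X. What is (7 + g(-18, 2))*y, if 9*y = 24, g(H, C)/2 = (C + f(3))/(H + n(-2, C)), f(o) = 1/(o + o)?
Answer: 323/18 ≈ 17.944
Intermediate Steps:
f(o) = 1/(2*o)
g(H, C) = 2*(⅙ + C)/(C + H) (g(H, C) = 2*((C + (½)/3)/(H + C)) = 2*((C + (½)*(⅓))/(C + H)) = 2*((C + ⅙)/(C + H)) = 2*((⅙ + C)/(C + H)) = 2*(⅙ + C)/(C + H))
y = 8/3 (y = (⅑)*24 = 8/3 ≈ 2.6667)
(7 + g(-18, 2))*y = (7 + (⅓ + 2*2)/(2 - 18))*(8/3) = (7 + (⅓ + 4)/(-16))*(8/3) = (7 - 1/16*13/3)*(8/3) = (7 - 13/48)*(8/3) = (323/48)*(8/3) = 323/18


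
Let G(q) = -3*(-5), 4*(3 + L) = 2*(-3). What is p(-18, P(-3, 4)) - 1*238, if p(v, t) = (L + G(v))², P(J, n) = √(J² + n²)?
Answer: -511/4 ≈ -127.75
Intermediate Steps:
L = -9/2 (L = -3 + (2*(-3))/4 = -3 + (¼)*(-6) = -3 - 3/2 = -9/2 ≈ -4.5000)
G(q) = 15
p(v, t) = 441/4 (p(v, t) = (-9/2 + 15)² = (21/2)² = 441/4)
p(-18, P(-3, 4)) - 1*238 = 441/4 - 1*238 = 441/4 - 238 = -511/4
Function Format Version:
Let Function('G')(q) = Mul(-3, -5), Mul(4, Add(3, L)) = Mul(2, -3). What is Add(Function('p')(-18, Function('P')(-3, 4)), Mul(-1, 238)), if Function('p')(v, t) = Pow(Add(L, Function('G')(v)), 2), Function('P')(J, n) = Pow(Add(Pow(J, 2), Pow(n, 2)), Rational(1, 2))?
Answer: Rational(-511, 4) ≈ -127.75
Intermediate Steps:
L = Rational(-9, 2) (L = Add(-3, Mul(Rational(1, 4), Mul(2, -3))) = Add(-3, Mul(Rational(1, 4), -6)) = Add(-3, Rational(-3, 2)) = Rational(-9, 2) ≈ -4.5000)
Function('G')(q) = 15
Function('p')(v, t) = Rational(441, 4) (Function('p')(v, t) = Pow(Add(Rational(-9, 2), 15), 2) = Pow(Rational(21, 2), 2) = Rational(441, 4))
Add(Function('p')(-18, Function('P')(-3, 4)), Mul(-1, 238)) = Add(Rational(441, 4), Mul(-1, 238)) = Add(Rational(441, 4), -238) = Rational(-511, 4)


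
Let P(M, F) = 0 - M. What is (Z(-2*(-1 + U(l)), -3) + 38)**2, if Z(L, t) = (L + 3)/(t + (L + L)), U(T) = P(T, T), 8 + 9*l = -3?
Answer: 1708249/1225 ≈ 1394.5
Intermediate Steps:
l = -11/9 (l = -8/9 + (1/9)*(-3) = -8/9 - 1/3 = -11/9 ≈ -1.2222)
P(M, F) = -M
U(T) = -T
Z(L, t) = (3 + L)/(t + 2*L)
(Z(-2*(-1 + U(l)), -3) + 38)**2 = ((3 - 2*(-1 - 1*(-11/9)))/(-3 + 2*(-2*(-1 - 1*(-11/9)))) + 38)**2 = ((3 - 2*(-1 + 11/9))/(-3 + 2*(-2*(-1 + 11/9))) + 38)**2 = ((3 - 2*2/9)/(-3 + 2*(-2*2/9)) + 38)**2 = ((3 - 4/9)/(-3 + 2*(-4/9)) + 38)**2 = ((23/9)/(-3 - 8/9) + 38)**2 = ((23/9)/(-35/9) + 38)**2 = (-9/35*23/9 + 38)**2 = (-23/35 + 38)**2 = (1307/35)**2 = 1708249/1225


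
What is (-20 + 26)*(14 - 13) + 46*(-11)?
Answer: -500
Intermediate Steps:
(-20 + 26)*(14 - 13) + 46*(-11) = 6*1 - 506 = 6 - 506 = -500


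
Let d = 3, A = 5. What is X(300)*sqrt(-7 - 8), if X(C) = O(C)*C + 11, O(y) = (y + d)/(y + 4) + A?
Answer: 137561*I*sqrt(15)/76 ≈ 7010.1*I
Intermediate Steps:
O(y) = 5 + (3 + y)/(4 + y) (O(y) = (y + 3)/(y + 4) + 5 = (3 + y)/(4 + y) + 5 = 5 + (3 + y)/(4 + y))
X(C) = 11 + C*(23 + 6*C)/(4 + C) (X(C) = ((23 + 6*C)/(4 + C))*C + 11 = C*(23 + 6*C)/(4 + C) + 11 = 11 + C*(23 + 6*C)/(4 + C))
X(300)*sqrt(-7 - 8) = (2*(22 + 3*300**2 + 17*300)/(4 + 300))*sqrt(-7 - 8) = (2*(22 + 3*90000 + 5100)/304)*sqrt(-15) = (2*(1/304)*(22 + 270000 + 5100))*(I*sqrt(15)) = (2*(1/304)*275122)*(I*sqrt(15)) = 137561*(I*sqrt(15))/76 = 137561*I*sqrt(15)/76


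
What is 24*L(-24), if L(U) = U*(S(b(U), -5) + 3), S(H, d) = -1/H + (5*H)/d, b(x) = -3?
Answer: -3648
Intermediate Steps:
S(H, d) = -1/H + 5*H/d
L(U) = 19*U/3 (L(U) = U*((-1/(-3) + 5*(-3)/(-5)) + 3) = U*((-1*(-⅓) + 5*(-3)*(-⅕)) + 3) = U*((⅓ + 3) + 3) = U*(10/3 + 3) = U*(19/3) = 19*U/3)
24*L(-24) = 24*((19/3)*(-24)) = 24*(-152) = -3648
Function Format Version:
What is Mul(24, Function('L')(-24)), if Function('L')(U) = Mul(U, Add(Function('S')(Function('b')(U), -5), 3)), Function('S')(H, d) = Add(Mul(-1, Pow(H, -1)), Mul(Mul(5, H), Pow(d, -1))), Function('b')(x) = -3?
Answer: -3648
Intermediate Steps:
Function('S')(H, d) = Add(Mul(-1, Pow(H, -1)), Mul(5, H, Pow(d, -1)))
Function('L')(U) = Mul(Rational(19, 3), U) (Function('L')(U) = Mul(U, Add(Add(Mul(-1, Pow(-3, -1)), Mul(5, -3, Pow(-5, -1))), 3)) = Mul(U, Add(Add(Mul(-1, Rational(-1, 3)), Mul(5, -3, Rational(-1, 5))), 3)) = Mul(U, Add(Add(Rational(1, 3), 3), 3)) = Mul(U, Add(Rational(10, 3), 3)) = Mul(U, Rational(19, 3)) = Mul(Rational(19, 3), U))
Mul(24, Function('L')(-24)) = Mul(24, Mul(Rational(19, 3), -24)) = Mul(24, -152) = -3648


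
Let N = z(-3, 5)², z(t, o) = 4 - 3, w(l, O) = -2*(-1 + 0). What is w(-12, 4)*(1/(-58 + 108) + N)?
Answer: 51/25 ≈ 2.0400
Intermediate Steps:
w(l, O) = 2 (w(l, O) = -2*(-1) = 2)
z(t, o) = 1
N = 1 (N = 1² = 1)
w(-12, 4)*(1/(-58 + 108) + N) = 2*(1/(-58 + 108) + 1) = 2*(1/50 + 1) = 2*(51/50) = 51/25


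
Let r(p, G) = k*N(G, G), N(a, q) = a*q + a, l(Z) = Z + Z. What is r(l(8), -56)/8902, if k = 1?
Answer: 1540/4451 ≈ 0.34599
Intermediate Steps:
l(Z) = 2*Z
N(a, q) = a + a*q
r(p, G) = G*(1 + G) (r(p, G) = 1*(G*(1 + G)) = G*(1 + G))
r(l(8), -56)/8902 = -56*(1 - 56)/8902 = -56*(-55)*(1/8902) = 3080*(1/8902) = 1540/4451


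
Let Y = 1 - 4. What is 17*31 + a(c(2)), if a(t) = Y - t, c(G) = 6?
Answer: 518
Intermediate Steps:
Y = -3
a(t) = -3 - t
17*31 + a(c(2)) = 17*31 + (-3 - 1*6) = 527 + (-3 - 6) = 527 - 9 = 518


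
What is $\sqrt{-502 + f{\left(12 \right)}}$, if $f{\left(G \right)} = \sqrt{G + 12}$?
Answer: $\sqrt{-502 + 2 \sqrt{6}} \approx 22.296 i$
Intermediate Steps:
$f{\left(G \right)} = \sqrt{12 + G}$
$\sqrt{-502 + f{\left(12 \right)}} = \sqrt{-502 + \sqrt{12 + 12}} = \sqrt{-502 + \sqrt{24}} = \sqrt{-502 + 2 \sqrt{6}}$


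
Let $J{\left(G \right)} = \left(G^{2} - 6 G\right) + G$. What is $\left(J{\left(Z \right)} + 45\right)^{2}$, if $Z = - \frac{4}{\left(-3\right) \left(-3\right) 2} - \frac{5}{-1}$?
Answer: $\frac{12666481}{6561} \approx 1930.6$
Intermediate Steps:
$Z = \frac{43}{9}$ ($Z = - \frac{4}{9 \cdot 2} - -5 = - \frac{4}{18} + 5 = \left(-4\right) \frac{1}{18} + 5 = - \frac{2}{9} + 5 = \frac{43}{9} \approx 4.7778$)
$J{\left(G \right)} = G^{2} - 5 G$
$\left(J{\left(Z \right)} + 45\right)^{2} = \left(\frac{43 \left(-5 + \frac{43}{9}\right)}{9} + 45\right)^{2} = \left(\frac{43}{9} \left(- \frac{2}{9}\right) + 45\right)^{2} = \left(- \frac{86}{81} + 45\right)^{2} = \left(\frac{3559}{81}\right)^{2} = \frac{12666481}{6561}$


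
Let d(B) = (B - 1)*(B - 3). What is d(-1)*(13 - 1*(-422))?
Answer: 3480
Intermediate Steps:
d(B) = (-1 + B)*(-3 + B)
d(-1)*(13 - 1*(-422)) = (3 + (-1)² - 4*(-1))*(13 - 1*(-422)) = (3 + 1 + 4)*(13 + 422) = 8*435 = 3480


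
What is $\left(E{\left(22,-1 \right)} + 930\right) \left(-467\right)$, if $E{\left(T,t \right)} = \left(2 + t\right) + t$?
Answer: $-434310$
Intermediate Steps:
$E{\left(T,t \right)} = 2 + 2 t$
$\left(E{\left(22,-1 \right)} + 930\right) \left(-467\right) = \left(\left(2 + 2 \left(-1\right)\right) + 930\right) \left(-467\right) = \left(\left(2 - 2\right) + 930\right) \left(-467\right) = \left(0 + 930\right) \left(-467\right) = 930 \left(-467\right) = -434310$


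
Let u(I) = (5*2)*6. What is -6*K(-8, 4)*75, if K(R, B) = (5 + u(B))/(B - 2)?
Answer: -14625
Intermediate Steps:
u(I) = 60 (u(I) = 10*6 = 60)
K(R, B) = 65/(-2 + B) (K(R, B) = (5 + 60)/(B - 2) = 65/(-2 + B))
-6*K(-8, 4)*75 = -390/(-2 + 4)*75 = -390/2*75 = -6*65/2*75 = -195*75 = -14625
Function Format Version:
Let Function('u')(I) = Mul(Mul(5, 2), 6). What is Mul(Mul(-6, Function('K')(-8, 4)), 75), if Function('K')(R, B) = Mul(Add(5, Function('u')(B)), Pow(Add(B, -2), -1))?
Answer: -14625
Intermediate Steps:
Function('u')(I) = 60 (Function('u')(I) = Mul(10, 6) = 60)
Function('K')(R, B) = Mul(65, Pow(Add(-2, B), -1)) (Function('K')(R, B) = Mul(Add(5, 60), Pow(Add(B, -2), -1)) = Mul(65, Pow(Add(-2, B), -1)))
Mul(Mul(-6, Function('K')(-8, 4)), 75) = Mul(Mul(-6, Mul(65, Pow(Add(-2, 4), -1))), 75) = Mul(Mul(-6, Mul(65, Pow(2, -1))), 75) = Mul(Mul(-6, Mul(65, Rational(1, 2))), 75) = Mul(Mul(-6, Rational(65, 2)), 75) = Mul(-195, 75) = -14625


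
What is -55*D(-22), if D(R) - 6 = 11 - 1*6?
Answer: -605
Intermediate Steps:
D(R) = 11 (D(R) = 6 + (11 - 1*6) = 6 + (11 - 6) = 6 + 5 = 11)
-55*D(-22) = -55*11 = -605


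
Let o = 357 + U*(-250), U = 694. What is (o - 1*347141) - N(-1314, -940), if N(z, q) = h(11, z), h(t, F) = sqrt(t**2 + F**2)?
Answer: -520284 - sqrt(1726717) ≈ -5.2160e+5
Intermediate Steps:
o = -173143 (o = 357 + 694*(-250) = 357 - 173500 = -173143)
h(t, F) = sqrt(F**2 + t**2)
N(z, q) = sqrt(121 + z**2) (N(z, q) = sqrt(z**2 + 11**2) = sqrt(z**2 + 121) = sqrt(121 + z**2))
(o - 1*347141) - N(-1314, -940) = (-173143 - 1*347141) - sqrt(121 + (-1314)**2) = (-173143 - 347141) - sqrt(121 + 1726596) = -520284 - sqrt(1726717)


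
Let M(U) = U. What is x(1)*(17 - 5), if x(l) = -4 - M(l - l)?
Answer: -48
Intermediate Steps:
x(l) = -4 (x(l) = -4 - (l - l) = -4 - 1*0 = -4 + 0 = -4)
x(1)*(17 - 5) = -4*(17 - 5) = -4*12 = -48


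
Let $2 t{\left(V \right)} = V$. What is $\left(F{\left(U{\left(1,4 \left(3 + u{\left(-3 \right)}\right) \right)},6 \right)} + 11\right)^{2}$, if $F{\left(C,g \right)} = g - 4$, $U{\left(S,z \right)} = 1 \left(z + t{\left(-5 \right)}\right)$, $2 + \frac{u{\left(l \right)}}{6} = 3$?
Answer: $169$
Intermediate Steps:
$u{\left(l \right)} = 6$ ($u{\left(l \right)} = -12 + 6 \cdot 3 = -12 + 18 = 6$)
$t{\left(V \right)} = \frac{V}{2}$
$U{\left(S,z \right)} = - \frac{5}{2} + z$ ($U{\left(S,z \right)} = 1 \left(z + \frac{1}{2} \left(-5\right)\right) = 1 \left(z - \frac{5}{2}\right) = 1 \left(- \frac{5}{2} + z\right) = - \frac{5}{2} + z$)
$F{\left(C,g \right)} = -4 + g$
$\left(F{\left(U{\left(1,4 \left(3 + u{\left(-3 \right)}\right) \right)},6 \right)} + 11\right)^{2} = \left(\left(-4 + 6\right) + 11\right)^{2} = \left(2 + 11\right)^{2} = 13^{2} = 169$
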